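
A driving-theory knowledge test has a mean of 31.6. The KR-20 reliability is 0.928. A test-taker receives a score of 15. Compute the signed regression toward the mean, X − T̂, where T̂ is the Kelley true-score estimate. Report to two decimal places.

T̂ = 0.928(15) + 0.072(31.6) = 13.920 + 2.2752 = 16.1952 → 16.195
X − T̂ = 15 − 16.195 = -1.195 → -1.20

-1.20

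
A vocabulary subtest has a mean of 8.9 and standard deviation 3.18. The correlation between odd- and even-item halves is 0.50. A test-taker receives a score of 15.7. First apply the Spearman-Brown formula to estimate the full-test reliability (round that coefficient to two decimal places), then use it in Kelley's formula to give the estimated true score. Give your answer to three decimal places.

Spearman-Brown: ρ = 2r/(1 + r) = 2(0.50)/(1 + 0.50) = 1.000/1.50 = 0.6667 → 0.67
T̂ = 0.67(15.7) + 0.33(8.9) = 10.519 + 2.937 = 13.4560 → 13.456

13.456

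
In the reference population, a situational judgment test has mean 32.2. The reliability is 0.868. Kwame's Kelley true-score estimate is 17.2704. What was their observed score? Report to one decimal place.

15.0

T̂ = ρX + (1 − ρ)μ  ⇒  X = (T̂ − (1 − ρ)μ) / ρ
X = (17.2704 − 0.132 × 32.2) / 0.868 = (17.2704 − 4.2504) / 0.868 = 13.0200 / 0.868 = 15.000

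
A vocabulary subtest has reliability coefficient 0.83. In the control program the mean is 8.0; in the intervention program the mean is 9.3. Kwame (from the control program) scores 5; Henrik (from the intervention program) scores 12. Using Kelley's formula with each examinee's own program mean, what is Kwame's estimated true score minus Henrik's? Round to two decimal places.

-6.03

T̂_Kwame = 0.83(5) + 0.17(8.0) = 5.5100
T̂_Henrik = 0.83(12) + 0.17(9.3) = 11.5410
Difference = 5.5100 − 11.5410 = -6.0310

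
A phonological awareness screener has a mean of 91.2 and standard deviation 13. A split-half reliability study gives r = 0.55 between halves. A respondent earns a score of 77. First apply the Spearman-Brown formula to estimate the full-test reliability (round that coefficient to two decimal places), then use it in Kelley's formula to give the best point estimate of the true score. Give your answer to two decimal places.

Spearman-Brown: ρ = 2r/(1 + r) = 2(0.55)/(1 + 0.55) = 1.100/1.55 = 0.7097 → 0.71
Kelley's formula gives T̂ = 0.71·77 + 0.29·91.2 = 54.67 + 26.448 = 81.118.

81.12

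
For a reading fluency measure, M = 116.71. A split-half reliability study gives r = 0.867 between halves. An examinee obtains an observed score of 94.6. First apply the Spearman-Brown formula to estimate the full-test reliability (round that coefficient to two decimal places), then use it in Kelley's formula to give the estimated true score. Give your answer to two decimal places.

Spearman-Brown: ρ = 2r/(1 + r) = 2(0.867)/(1 + 0.867) = 1.7340/1.867 = 0.9288 → 0.93
T̂ = 0.93(94.6) + 0.07(116.71) = 87.978 + 8.1697 = 96.148 → 96.15

96.15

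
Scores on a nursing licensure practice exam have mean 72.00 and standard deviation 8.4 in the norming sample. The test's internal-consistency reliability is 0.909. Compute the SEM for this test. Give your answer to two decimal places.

SEM = SD · √(1 − ρ) = 8.4 × √0.091 = 8.4 × 0.3017 = 2.534

2.53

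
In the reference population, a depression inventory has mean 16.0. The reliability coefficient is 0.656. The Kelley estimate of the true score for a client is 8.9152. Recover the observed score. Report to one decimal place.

5.2

T̂ = ρX + (1 − ρ)μ  ⇒  X = (T̂ − (1 − ρ)μ) / ρ
X = (8.9152 − 0.344 × 16.0) / 0.656 = (8.9152 − 5.5040) / 0.656 = 3.4112 / 0.656 = 5.200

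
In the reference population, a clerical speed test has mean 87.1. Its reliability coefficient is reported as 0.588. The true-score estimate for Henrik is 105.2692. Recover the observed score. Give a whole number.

T̂ = ρX + (1 − ρ)μ  ⇒  X = (T̂ − (1 − ρ)μ) / ρ
X = (105.2692 − 0.412 × 87.1) / 0.588 = (105.2692 − 35.8852) / 0.588 = 69.3840 / 0.588 = 118.00

118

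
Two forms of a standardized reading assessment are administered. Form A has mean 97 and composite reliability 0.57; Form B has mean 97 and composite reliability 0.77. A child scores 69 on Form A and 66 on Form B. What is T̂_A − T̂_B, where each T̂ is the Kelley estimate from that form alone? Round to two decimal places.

T̂_A = 0.57(69) + 0.43(97) = 81.0400
T̂_B = 0.77(66) + 0.23(97) = 73.1300
T̂_A − T̂_B = 7.9100

7.91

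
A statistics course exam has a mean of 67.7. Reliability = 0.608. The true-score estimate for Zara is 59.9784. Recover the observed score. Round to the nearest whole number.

55

T̂ = ρX + (1 − ρ)μ  ⇒  X = (T̂ − (1 − ρ)μ) / ρ
X = (59.9784 − 0.392 × 67.7) / 0.608 = (59.9784 − 26.5384) / 0.608 = 33.4400 / 0.608 = 55.00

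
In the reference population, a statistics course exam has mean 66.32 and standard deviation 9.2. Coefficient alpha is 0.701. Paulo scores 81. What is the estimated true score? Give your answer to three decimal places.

76.611

T̂ = ρX + (1 − ρ)μ
  = 0.701 × 81 + 0.299 × 66.32
  = 56.781 + 19.82968
  = 76.6107
  ≈ 76.611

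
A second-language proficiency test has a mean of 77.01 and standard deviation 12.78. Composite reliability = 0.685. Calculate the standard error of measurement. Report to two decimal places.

7.17

SEM = SD · √(1 − ρ) = 12.78 × √0.315 = 12.78 × 0.5612 = 7.173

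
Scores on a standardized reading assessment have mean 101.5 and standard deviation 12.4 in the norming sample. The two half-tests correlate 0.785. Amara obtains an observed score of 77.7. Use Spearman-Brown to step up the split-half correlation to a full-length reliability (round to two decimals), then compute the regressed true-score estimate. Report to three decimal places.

80.556

Spearman-Brown: ρ = 2r/(1 + r) = 2(0.785)/(1 + 0.785) = 1.5700/1.785 = 0.8796 → 0.88
T̂ = ρX + (1 − ρ)μ
  = 0.88 × 77.7 + 0.12 × 101.5
  = 68.376 + 12.180
  = 80.5560
  ≈ 80.556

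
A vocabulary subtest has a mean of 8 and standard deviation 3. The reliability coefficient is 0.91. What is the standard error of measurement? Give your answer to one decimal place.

0.9

SEM = SD · √(1 − ρ) = 3 × √0.09 = 3 × 0.3000 = 0.900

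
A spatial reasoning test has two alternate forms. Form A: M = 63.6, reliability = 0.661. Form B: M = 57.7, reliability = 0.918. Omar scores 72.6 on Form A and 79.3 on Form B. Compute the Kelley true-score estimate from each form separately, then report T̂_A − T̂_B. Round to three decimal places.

-7.980

T̂_A = 0.661(72.6) + 0.339(63.6) = 69.54900
T̂_B = 0.918(79.3) + 0.082(57.7) = 77.52880
T̂_A − T̂_B = -7.97980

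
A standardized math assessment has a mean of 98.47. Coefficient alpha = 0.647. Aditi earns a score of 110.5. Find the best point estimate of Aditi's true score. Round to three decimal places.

106.253

T̂ = 0.647(110.5) + 0.353(98.47) = 71.4935 + 34.75991 = 106.2534 → 106.253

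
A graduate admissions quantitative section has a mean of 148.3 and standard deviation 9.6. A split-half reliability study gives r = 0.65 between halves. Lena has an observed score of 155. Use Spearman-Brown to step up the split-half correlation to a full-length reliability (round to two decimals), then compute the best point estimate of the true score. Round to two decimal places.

Spearman-Brown: ρ = 2r/(1 + r) = 2(0.65)/(1 + 0.65) = 1.300/1.65 = 0.7879 → 0.79
Weight the observed score by reliability and the mean by (1 − reliability): T̂ = 0.79·155 + 0.21·148.3 = 122.45 + 31.143 = 153.593.

153.59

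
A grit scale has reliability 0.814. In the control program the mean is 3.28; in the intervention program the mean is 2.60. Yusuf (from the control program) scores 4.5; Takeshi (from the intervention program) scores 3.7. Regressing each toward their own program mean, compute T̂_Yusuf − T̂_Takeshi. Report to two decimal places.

0.78

T̂_Yusuf = 0.814(4.5) + 0.186(3.28) = 4.2731
T̂_Takeshi = 0.814(3.7) + 0.186(2.60) = 3.4954
Difference = 4.2731 − 3.4954 = 0.7777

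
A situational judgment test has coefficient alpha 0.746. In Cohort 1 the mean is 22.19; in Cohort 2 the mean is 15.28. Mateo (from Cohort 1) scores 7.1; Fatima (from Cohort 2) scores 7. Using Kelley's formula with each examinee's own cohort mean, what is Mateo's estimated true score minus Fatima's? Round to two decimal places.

1.83

T̂_Mateo = 0.746(7.1) + 0.254(22.19) = 10.9329
T̂_Fatima = 0.746(7) + 0.254(15.28) = 9.1031
Difference = 10.9329 − 9.1031 = 1.8297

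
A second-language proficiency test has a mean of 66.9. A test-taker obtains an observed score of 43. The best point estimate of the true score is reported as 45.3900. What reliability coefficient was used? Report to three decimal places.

T̂ = ρX + (1 − ρ)μ  ⇒  T̂ − μ = ρ(X − μ)
ρ = (T̂ − μ)/(X − μ) = (45.3900 − 66.9) / (43 − 66.9) = -21.5100 / -23.9 = 0.90000

0.900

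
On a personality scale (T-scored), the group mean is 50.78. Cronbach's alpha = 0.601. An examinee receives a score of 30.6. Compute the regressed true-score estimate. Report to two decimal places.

T̂ = ρX + (1 − ρ)μ
  = 0.601 × 30.6 + 0.399 × 50.78
  = 18.3906 + 20.26122
  = 38.652
  ≈ 38.65

38.65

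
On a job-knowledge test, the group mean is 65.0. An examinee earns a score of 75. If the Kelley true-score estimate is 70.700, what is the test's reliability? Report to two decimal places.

0.57

T̂ = ρX + (1 − ρ)μ  ⇒  T̂ − μ = ρ(X − μ)
ρ = (T̂ − μ)/(X − μ) = (70.700 − 65.0) / (75 − 65.0) = 5.700 / 10.0 = 0.5700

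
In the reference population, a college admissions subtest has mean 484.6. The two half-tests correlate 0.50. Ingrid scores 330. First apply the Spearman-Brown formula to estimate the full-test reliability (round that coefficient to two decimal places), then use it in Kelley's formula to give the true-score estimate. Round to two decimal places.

Spearman-Brown: ρ = 2r/(1 + r) = 2(0.50)/(1 + 0.50) = 1.000/1.50 = 0.6667 → 0.67
T̂ = ρX + (1 − ρ)μ
  = 0.67 × 330 + 0.33 × 484.6
  = 221.10 + 159.918
  = 381.018
  ≈ 381.02

381.02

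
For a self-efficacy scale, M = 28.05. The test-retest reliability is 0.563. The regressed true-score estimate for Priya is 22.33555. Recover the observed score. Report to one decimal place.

17.9

T̂ = ρX + (1 − ρ)μ  ⇒  X = (T̂ − (1 − ρ)μ) / ρ
X = (22.33555 − 0.437 × 28.05) / 0.563 = (22.33555 − 12.25785) / 0.563 = 10.07770 / 0.563 = 17.900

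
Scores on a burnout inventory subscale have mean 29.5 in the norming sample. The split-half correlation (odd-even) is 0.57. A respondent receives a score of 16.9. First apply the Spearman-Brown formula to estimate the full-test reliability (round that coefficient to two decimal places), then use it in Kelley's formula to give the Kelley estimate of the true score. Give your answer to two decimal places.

20.30

Spearman-Brown: ρ = 2r/(1 + r) = 2(0.57)/(1 + 0.57) = 1.140/1.57 = 0.7261 → 0.73
T̂ = 0.73(16.9) + 0.27(29.5) = 12.337 + 7.965 = 20.302 → 20.30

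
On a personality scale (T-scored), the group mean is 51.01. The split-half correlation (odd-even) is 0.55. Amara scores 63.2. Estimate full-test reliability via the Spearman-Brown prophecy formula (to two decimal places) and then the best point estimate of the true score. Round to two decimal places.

Spearman-Brown: ρ = 2r/(1 + r) = 2(0.55)/(1 + 0.55) = 1.100/1.55 = 0.7097 → 0.71
Weight the observed score by reliability and the mean by (1 − reliability): T̂ = 0.71·63.2 + 0.29·51.01 = 44.872 + 14.7929 = 59.665.

59.66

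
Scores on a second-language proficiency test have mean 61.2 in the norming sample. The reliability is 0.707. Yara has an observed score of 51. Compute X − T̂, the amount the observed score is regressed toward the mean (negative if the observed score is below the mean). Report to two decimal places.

T̂ = ρX + (1 − ρ)μ
  = 0.707 × 51 + 0.293 × 61.2
  = 36.057 + 17.9316
  = 53.9886
  ≈ 53.989
X − T̂ = 51 − 53.989 = -2.989 → -2.99

-2.99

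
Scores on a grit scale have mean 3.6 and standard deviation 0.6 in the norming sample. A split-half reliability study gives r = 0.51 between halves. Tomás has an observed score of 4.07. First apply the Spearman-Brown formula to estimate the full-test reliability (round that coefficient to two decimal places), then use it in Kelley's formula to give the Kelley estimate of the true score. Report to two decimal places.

3.92

Spearman-Brown: ρ = 2r/(1 + r) = 2(0.51)/(1 + 0.51) = 1.020/1.51 = 0.6755 → 0.68
T̂ = ρX + (1 − ρ)μ
  = 0.68 × 4.07 + 0.32 × 3.6
  = 2.7676 + 1.152
  = 3.920
  ≈ 3.92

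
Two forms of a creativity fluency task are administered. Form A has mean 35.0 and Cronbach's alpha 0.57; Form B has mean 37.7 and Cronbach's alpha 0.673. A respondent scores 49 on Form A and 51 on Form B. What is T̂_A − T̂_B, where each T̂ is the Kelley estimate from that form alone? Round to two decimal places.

T̂_A = 0.57(49) + 0.43(35.0) = 42.9800
T̂_B = 0.673(51) + 0.327(37.7) = 46.6509
T̂_A − T̂_B = -3.6709

-3.67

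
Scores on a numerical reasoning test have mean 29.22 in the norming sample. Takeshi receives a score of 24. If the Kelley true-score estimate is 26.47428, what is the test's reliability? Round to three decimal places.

T̂ = ρX + (1 − ρ)μ  ⇒  T̂ − μ = ρ(X − μ)
ρ = (T̂ − μ)/(X − μ) = (26.47428 − 29.22) / (24 − 29.22) = -2.74572 / -5.22 = 0.52600

0.526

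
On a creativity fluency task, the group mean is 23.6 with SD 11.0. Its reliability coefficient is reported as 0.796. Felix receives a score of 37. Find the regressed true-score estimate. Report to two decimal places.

34.27

Kelley's formula gives T̂ = 0.796·37 + 0.204·23.6 = 29.452 + 4.8144 = 34.266.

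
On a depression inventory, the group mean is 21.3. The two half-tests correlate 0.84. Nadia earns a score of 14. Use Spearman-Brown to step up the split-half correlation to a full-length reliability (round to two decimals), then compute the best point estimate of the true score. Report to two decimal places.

14.66

Spearman-Brown: ρ = 2r/(1 + r) = 2(0.84)/(1 + 0.84) = 1.680/1.84 = 0.9130 → 0.91
Weight the observed score by reliability and the mean by (1 − reliability): T̂ = 0.91·14 + 0.09·21.3 = 12.74 + 1.917 = 14.657.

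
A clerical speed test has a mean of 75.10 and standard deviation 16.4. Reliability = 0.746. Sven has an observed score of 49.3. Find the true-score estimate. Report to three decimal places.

55.853

T̂ = 0.746(49.3) + 0.254(75.10) = 36.7778 + 19.07540 = 55.8532 → 55.853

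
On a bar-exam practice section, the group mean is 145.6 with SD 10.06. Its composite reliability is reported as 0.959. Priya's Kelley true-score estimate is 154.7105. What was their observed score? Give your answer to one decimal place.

T̂ = ρX + (1 − ρ)μ  ⇒  X = (T̂ − (1 − ρ)μ) / ρ
X = (154.7105 − 0.041 × 145.6) / 0.959 = (154.7105 − 5.9696) / 0.959 = 148.7409 / 0.959 = 155.100

155.1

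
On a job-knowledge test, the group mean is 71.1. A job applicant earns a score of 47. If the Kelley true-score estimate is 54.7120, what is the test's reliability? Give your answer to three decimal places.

T̂ = ρX + (1 − ρ)μ  ⇒  T̂ − μ = ρ(X − μ)
ρ = (T̂ − μ)/(X − μ) = (54.7120 − 71.1) / (47 − 71.1) = -16.3880 / -24.1 = 0.68000

0.680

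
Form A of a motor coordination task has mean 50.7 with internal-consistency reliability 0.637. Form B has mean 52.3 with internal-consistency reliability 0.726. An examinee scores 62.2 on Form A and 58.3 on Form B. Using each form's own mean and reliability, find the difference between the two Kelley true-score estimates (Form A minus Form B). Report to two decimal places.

1.37

T̂_A = 0.637(62.2) + 0.363(50.7) = 58.0255
T̂_B = 0.726(58.3) + 0.274(52.3) = 56.6560
T̂_A − T̂_B = 1.3695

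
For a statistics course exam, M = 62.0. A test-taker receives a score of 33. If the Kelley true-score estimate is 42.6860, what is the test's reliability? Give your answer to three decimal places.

0.666

T̂ = ρX + (1 − ρ)μ  ⇒  T̂ − μ = ρ(X − μ)
ρ = (T̂ − μ)/(X − μ) = (42.6860 − 62.0) / (33 − 62.0) = -19.3140 / -29.0 = 0.66600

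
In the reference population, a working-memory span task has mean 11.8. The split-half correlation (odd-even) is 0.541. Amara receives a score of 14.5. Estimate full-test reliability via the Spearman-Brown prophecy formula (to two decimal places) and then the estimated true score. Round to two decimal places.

13.69

Spearman-Brown: ρ = 2r/(1 + r) = 2(0.541)/(1 + 0.541) = 1.0820/1.541 = 0.7021 → 0.70
T̂ = ρX + (1 − ρ)μ
  = 0.70 × 14.5 + 0.30 × 11.8
  = 10.150 + 3.540
  = 13.690
  ≈ 13.69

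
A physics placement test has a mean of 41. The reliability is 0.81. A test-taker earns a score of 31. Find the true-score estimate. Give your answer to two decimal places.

32.90

T̂ = 0.81(31) + 0.19(41) = 25.11 + 7.79 = 32.900 → 32.90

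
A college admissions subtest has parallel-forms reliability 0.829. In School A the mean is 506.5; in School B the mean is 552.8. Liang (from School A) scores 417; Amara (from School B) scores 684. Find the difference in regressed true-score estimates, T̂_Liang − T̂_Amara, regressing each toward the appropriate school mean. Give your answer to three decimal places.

T̂_Liang = 0.829(417) + 0.171(506.5) = 432.30450
T̂_Amara = 0.829(684) + 0.171(552.8) = 661.56480
Difference = 432.30450 − 661.56480 = -229.26030

-229.260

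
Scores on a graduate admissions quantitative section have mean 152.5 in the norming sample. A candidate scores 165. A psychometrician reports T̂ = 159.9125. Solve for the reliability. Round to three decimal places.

0.593

T̂ = ρX + (1 − ρ)μ  ⇒  T̂ − μ = ρ(X − μ)
ρ = (T̂ − μ)/(X − μ) = (159.9125 − 152.5) / (165 − 152.5) = 7.4125 / 12.5 = 0.59300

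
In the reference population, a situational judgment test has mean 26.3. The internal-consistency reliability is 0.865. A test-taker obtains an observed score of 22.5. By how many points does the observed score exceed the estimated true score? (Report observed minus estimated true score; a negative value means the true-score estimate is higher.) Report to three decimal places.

Regress the observed score toward the mean by the unreliability: T̂ = 0.865·22.5 + 0.135·26.3 = 19.4625 + 3.5505 = 23.01300.
X − T̂ = 22.5 − 23.0130 = -0.5130 → -0.513

-0.513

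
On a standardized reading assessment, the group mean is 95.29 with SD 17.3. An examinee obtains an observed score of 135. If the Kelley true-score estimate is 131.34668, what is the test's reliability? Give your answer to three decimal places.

0.908

T̂ = ρX + (1 − ρ)μ  ⇒  T̂ − μ = ρ(X − μ)
ρ = (T̂ − μ)/(X − μ) = (131.34668 − 95.29) / (135 − 95.29) = 36.05668 / 39.71 = 0.90800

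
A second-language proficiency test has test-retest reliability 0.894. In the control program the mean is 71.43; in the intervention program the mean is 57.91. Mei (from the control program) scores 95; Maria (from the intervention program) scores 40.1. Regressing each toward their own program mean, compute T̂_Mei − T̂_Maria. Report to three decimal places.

50.514

T̂_Mei = 0.894(95) + 0.106(71.43) = 92.50158
T̂_Maria = 0.894(40.1) + 0.106(57.91) = 41.98786
Difference = 92.50158 − 41.98786 = 50.51372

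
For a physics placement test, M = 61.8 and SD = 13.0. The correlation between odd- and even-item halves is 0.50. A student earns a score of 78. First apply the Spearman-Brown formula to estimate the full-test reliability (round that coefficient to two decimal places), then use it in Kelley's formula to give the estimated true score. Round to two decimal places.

72.65

Spearman-Brown: ρ = 2r/(1 + r) = 2(0.50)/(1 + 0.50) = 1.000/1.50 = 0.6667 → 0.67
T̂ = ρX + (1 − ρ)μ
  = 0.67 × 78 + 0.33 × 61.8
  = 52.26 + 20.394
  = 72.654
  ≈ 72.65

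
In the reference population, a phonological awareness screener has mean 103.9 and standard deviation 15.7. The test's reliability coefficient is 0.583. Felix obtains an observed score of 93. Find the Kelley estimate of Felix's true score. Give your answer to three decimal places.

97.545

Kelley's formula gives T̂ = 0.583·93 + 0.417·103.9 = 54.219 + 43.3263 = 97.5453.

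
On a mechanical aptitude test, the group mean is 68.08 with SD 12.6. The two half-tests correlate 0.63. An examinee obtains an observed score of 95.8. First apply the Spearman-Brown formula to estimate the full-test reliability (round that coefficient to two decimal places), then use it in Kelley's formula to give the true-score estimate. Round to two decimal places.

Spearman-Brown: ρ = 2r/(1 + r) = 2(0.63)/(1 + 0.63) = 1.260/1.63 = 0.7730 → 0.77
Regress the observed score toward the mean by the unreliability: T̂ = 0.77·95.8 + 0.23·68.08 = 73.766 + 15.6584 = 89.424.

89.42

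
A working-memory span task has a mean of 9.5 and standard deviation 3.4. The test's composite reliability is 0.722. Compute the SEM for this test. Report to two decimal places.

1.79

SEM = SD · √(1 − ρ) = 3.4 × √0.278 = 3.4 × 0.5273 = 1.793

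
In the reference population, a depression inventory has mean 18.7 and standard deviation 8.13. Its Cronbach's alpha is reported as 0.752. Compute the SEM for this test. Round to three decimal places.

4.049

SEM = SD · √(1 − ρ) = 8.13 × √0.248 = 8.13 × 0.4980 = 4.0487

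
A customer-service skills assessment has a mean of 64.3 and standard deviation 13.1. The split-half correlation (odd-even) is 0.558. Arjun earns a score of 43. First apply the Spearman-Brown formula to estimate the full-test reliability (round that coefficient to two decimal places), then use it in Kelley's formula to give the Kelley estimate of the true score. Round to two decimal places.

Spearman-Brown: ρ = 2r/(1 + r) = 2(0.558)/(1 + 0.558) = 1.1160/1.558 = 0.7163 → 0.72
Regress the observed score toward the mean by the unreliability: T̂ = 0.72·43 + 0.28·64.3 = 30.96 + 18.004 = 48.964.

48.96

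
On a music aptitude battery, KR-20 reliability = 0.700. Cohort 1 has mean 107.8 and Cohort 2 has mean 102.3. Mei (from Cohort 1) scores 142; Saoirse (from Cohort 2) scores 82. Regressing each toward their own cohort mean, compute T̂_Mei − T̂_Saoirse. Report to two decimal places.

43.65

T̂_Mei = 0.700(142) + 0.300(107.8) = 131.7400
T̂_Saoirse = 0.700(82) + 0.300(102.3) = 88.0900
Difference = 131.7400 − 88.0900 = 43.6500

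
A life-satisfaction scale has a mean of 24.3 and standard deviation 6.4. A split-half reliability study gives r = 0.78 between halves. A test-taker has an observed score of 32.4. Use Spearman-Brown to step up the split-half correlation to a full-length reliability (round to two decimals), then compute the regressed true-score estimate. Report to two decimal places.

31.43

Spearman-Brown: ρ = 2r/(1 + r) = 2(0.78)/(1 + 0.78) = 1.560/1.78 = 0.8764 → 0.88
Regress the observed score toward the mean by the unreliability: T̂ = 0.88·32.4 + 0.12·24.3 = 28.512 + 2.916 = 31.428.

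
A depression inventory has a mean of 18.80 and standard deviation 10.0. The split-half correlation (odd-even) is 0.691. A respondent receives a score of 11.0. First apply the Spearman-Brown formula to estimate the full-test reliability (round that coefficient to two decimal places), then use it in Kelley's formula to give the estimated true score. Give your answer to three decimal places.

12.404

Spearman-Brown: ρ = 2r/(1 + r) = 2(0.691)/(1 + 0.691) = 1.3820/1.691 = 0.8173 → 0.82
T̂ = ρX + (1 − ρ)μ
  = 0.82 × 11.0 + 0.18 × 18.80
  = 9.020 + 3.3840
  = 12.4040
  ≈ 12.404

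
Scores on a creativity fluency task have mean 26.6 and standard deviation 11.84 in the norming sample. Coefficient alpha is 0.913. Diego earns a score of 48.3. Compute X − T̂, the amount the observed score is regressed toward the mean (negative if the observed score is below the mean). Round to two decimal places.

T̂ = ρX + (1 − ρ)μ
  = 0.913 × 48.3 + 0.087 × 26.6
  = 44.0979 + 2.3142
  = 46.4121
  ≈ 46.412
X − T̂ = 48.3 − 46.412 = 1.888 → 1.89

1.89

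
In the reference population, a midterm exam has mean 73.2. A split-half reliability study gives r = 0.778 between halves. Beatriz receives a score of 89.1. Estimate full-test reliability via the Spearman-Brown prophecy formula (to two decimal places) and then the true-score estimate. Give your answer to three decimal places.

87.192

Spearman-Brown: ρ = 2r/(1 + r) = 2(0.778)/(1 + 0.778) = 1.5560/1.778 = 0.8751 → 0.88
Kelley's formula gives T̂ = 0.88·89.1 + 0.12·73.2 = 78.408 + 8.784 = 87.1920.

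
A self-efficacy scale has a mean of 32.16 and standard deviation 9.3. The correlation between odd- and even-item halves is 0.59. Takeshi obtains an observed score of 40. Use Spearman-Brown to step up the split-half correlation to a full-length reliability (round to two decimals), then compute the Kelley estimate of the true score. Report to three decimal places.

Spearman-Brown: ρ = 2r/(1 + r) = 2(0.59)/(1 + 0.59) = 1.180/1.59 = 0.7421 → 0.74
T̂ = ρX + (1 − ρ)μ
  = 0.74 × 40 + 0.26 × 32.16
  = 29.60 + 8.3616
  = 37.9616
  ≈ 37.962

37.962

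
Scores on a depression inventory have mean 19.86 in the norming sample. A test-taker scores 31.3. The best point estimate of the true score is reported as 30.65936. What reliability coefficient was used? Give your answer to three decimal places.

0.944

T̂ = ρX + (1 − ρ)μ  ⇒  T̂ − μ = ρ(X − μ)
ρ = (T̂ − μ)/(X − μ) = (30.65936 − 19.86) / (31.3 − 19.86) = 10.79936 / 11.44 = 0.94400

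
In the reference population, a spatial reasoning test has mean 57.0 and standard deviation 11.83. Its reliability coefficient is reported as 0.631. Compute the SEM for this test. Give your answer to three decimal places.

SEM = SD · √(1 − ρ) = 11.83 × √0.369 = 11.83 × 0.6075 = 7.1862

7.186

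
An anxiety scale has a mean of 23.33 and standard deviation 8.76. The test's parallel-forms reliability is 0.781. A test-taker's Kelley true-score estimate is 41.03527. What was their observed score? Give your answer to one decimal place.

T̂ = ρX + (1 − ρ)μ  ⇒  X = (T̂ − (1 − ρ)μ) / ρ
X = (41.03527 − 0.219 × 23.33) / 0.781 = (41.03527 − 5.10927) / 0.781 = 35.92600 / 0.781 = 46.000

46.0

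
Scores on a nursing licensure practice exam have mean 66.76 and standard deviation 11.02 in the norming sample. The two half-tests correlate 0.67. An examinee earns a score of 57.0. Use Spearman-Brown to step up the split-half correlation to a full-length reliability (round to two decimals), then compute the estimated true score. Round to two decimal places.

58.95

Spearman-Brown: ρ = 2r/(1 + r) = 2(0.67)/(1 + 0.67) = 1.340/1.67 = 0.8024 → 0.80
Regress the observed score toward the mean by the unreliability: T̂ = 0.80·57.0 + 0.20·66.76 = 45.600 + 13.3520 = 58.952.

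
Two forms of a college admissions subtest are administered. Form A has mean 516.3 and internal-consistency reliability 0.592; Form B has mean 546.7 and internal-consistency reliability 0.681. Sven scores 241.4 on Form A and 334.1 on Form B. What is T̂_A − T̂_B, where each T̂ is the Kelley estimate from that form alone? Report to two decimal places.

T̂_A = 0.592(241.4) + 0.408(516.3) = 353.5592
T̂_B = 0.681(334.1) + 0.319(546.7) = 401.9194
T̂_A − T̂_B = -48.3602

-48.36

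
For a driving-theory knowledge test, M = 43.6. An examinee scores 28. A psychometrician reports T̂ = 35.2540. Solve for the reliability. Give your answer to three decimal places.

T̂ = ρX + (1 − ρ)μ  ⇒  T̂ − μ = ρ(X − μ)
ρ = (T̂ − μ)/(X − μ) = (35.2540 − 43.6) / (28 − 43.6) = -8.3460 / -15.6 = 0.53500

0.535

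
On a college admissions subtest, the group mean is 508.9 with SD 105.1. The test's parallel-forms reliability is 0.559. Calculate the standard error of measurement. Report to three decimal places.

SEM = SD · √(1 − ρ) = 105.1 × √0.441 = 105.1 × 0.6641 = 69.7946

69.795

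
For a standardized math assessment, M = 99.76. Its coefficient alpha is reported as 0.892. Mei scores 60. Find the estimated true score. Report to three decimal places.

64.294

T̂ = 0.892(60) + 0.108(99.76) = 53.520 + 10.77408 = 64.2941 → 64.294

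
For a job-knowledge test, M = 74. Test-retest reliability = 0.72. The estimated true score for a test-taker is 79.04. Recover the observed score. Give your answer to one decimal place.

81.0

T̂ = ρX + (1 − ρ)μ  ⇒  X = (T̂ − (1 − ρ)μ) / ρ
X = (79.04 − 0.28 × 74) / 0.72 = (79.04 − 20.72) / 0.72 = 58.32 / 0.72 = 81.000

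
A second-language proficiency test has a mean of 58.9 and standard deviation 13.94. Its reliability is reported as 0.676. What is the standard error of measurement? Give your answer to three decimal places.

SEM = SD · √(1 − ρ) = 13.94 × √0.324 = 13.94 × 0.5692 = 7.9348

7.935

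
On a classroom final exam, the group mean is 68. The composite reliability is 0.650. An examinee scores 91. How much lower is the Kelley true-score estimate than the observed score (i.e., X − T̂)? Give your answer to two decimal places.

T̂ = ρX + (1 − ρ)μ
  = 0.650 × 91 + 0.350 × 68
  = 59.150 + 23.800
  = 82.9500
  ≈ 82.950
X − T̂ = 91 − 82.950 = 8.050 → 8.05

8.05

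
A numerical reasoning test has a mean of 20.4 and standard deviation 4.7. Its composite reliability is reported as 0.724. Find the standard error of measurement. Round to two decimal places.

2.47

SEM = SD · √(1 − ρ) = 4.7 × √0.276 = 4.7 × 0.5254 = 2.469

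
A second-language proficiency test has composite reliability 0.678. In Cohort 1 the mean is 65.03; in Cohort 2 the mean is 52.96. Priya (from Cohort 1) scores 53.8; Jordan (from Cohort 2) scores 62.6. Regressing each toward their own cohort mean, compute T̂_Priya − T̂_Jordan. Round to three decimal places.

-2.080

T̂_Priya = 0.678(53.8) + 0.322(65.03) = 57.41606
T̂_Jordan = 0.678(62.6) + 0.322(52.96) = 59.49592
Difference = 57.41606 − 59.49592 = -2.07986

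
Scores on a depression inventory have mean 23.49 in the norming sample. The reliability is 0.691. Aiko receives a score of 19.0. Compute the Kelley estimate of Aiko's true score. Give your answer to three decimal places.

Regress the observed score toward the mean by the unreliability: T̂ = 0.691·19.0 + 0.309·23.49 = 13.1290 + 7.25841 = 20.3874.

20.387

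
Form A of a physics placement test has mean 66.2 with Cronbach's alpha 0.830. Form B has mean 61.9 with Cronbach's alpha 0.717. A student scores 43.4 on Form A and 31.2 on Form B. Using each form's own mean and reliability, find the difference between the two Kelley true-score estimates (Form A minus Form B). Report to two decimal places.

T̂_A = 0.830(43.4) + 0.170(66.2) = 47.2760
T̂_B = 0.717(31.2) + 0.283(61.9) = 39.8881
T̂_A − T̂_B = 7.3879

7.39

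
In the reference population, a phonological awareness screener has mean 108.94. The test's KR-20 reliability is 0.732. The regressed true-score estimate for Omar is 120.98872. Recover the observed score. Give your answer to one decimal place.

T̂ = ρX + (1 − ρ)μ  ⇒  X = (T̂ − (1 − ρ)μ) / ρ
X = (120.98872 − 0.268 × 108.94) / 0.732 = (120.98872 − 29.19592) / 0.732 = 91.79280 / 0.732 = 125.400

125.4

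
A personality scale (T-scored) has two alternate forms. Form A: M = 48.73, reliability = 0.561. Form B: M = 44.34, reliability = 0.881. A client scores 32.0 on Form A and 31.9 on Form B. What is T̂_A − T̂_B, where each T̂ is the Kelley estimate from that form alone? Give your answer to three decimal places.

5.964

T̂_A = 0.561(32.0) + 0.439(48.73) = 39.34447
T̂_B = 0.881(31.9) + 0.119(44.34) = 33.38036
T̂_A − T̂_B = 5.96411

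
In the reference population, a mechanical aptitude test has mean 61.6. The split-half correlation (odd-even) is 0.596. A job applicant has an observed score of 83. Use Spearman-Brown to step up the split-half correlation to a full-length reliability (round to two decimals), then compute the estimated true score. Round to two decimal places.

Spearman-Brown: ρ = 2r/(1 + r) = 2(0.596)/(1 + 0.596) = 1.1920/1.596 = 0.7469 → 0.75
T̂ = 0.75(83) + 0.25(61.6) = 62.25 + 15.400 = 77.650 → 77.65

77.65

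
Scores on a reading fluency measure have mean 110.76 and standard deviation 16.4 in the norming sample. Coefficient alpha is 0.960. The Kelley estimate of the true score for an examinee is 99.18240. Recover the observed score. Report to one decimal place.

98.7

T̂ = ρX + (1 − ρ)μ  ⇒  X = (T̂ − (1 − ρ)μ) / ρ
X = (99.18240 − 0.040 × 110.76) / 0.960 = (99.18240 − 4.43040) / 0.960 = 94.75200 / 0.960 = 98.700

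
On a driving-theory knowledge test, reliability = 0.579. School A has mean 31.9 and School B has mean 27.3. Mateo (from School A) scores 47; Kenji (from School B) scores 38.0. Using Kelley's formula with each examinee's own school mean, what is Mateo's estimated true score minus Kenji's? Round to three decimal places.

T̂_Mateo = 0.579(47) + 0.421(31.9) = 40.64290
T̂_Kenji = 0.579(38.0) + 0.421(27.3) = 33.49530
Difference = 40.64290 − 33.49530 = 7.14760

7.148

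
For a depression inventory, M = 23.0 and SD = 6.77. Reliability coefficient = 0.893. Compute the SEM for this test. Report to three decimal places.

SEM = SD · √(1 − ρ) = 6.77 × √0.107 = 6.77 × 0.3271 = 2.2145

2.215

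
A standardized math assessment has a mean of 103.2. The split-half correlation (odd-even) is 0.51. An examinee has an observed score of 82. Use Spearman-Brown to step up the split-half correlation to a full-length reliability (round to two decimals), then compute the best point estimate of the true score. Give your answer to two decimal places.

88.78

Spearman-Brown: ρ = 2r/(1 + r) = 2(0.51)/(1 + 0.51) = 1.020/1.51 = 0.6755 → 0.68
T̂ = 0.68(82) + 0.32(103.2) = 55.76 + 33.024 = 88.784 → 88.78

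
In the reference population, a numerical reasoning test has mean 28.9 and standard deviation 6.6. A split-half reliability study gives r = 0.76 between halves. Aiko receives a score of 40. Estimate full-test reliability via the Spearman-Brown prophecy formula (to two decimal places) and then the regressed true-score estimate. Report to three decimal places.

Spearman-Brown: ρ = 2r/(1 + r) = 2(0.76)/(1 + 0.76) = 1.520/1.76 = 0.8636 → 0.86
Weight the observed score by reliability and the mean by (1 − reliability): T̂ = 0.86·40 + 0.14·28.9 = 34.40 + 4.046 = 38.4460.

38.446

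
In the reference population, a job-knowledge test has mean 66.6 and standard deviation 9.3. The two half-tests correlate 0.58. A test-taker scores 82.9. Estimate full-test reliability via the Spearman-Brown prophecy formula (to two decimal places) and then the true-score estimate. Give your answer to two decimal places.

78.50

Spearman-Brown: ρ = 2r/(1 + r) = 2(0.58)/(1 + 0.58) = 1.160/1.58 = 0.7342 → 0.73
T̂ = 0.73(82.9) + 0.27(66.6) = 60.517 + 17.982 = 78.499 → 78.50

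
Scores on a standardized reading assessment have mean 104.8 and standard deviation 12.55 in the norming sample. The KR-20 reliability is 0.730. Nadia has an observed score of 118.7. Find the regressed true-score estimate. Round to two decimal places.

T̂ = 0.730(118.7) + 0.270(104.8) = 86.6510 + 28.2960 = 114.947 → 114.95

114.95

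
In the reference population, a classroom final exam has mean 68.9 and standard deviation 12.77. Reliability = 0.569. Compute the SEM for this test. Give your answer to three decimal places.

8.384

SEM = SD · √(1 − ρ) = 12.77 × √0.431 = 12.77 × 0.6565 = 8.3836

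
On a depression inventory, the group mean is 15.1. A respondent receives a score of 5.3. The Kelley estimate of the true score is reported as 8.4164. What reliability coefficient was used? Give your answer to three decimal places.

0.682

T̂ = ρX + (1 − ρ)μ  ⇒  T̂ − μ = ρ(X − μ)
ρ = (T̂ − μ)/(X − μ) = (8.4164 − 15.1) / (5.3 − 15.1) = -6.6836 / -9.8 = 0.68200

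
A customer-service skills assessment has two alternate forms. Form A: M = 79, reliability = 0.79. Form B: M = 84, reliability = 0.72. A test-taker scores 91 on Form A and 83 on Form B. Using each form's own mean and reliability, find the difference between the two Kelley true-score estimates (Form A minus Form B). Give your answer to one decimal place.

5.2

T̂_A = 0.79(91) + 0.21(79) = 88.480
T̂_B = 0.72(83) + 0.28(84) = 83.280
T̂_A − T̂_B = 5.200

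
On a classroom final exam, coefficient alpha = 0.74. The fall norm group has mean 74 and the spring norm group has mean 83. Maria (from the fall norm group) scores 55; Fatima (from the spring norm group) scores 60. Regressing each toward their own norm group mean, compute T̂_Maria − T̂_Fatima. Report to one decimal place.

T̂_Maria = 0.74(55) + 0.26(74) = 59.940
T̂_Fatima = 0.74(60) + 0.26(83) = 65.980
Difference = 59.940 − 65.980 = -6.040

-6.0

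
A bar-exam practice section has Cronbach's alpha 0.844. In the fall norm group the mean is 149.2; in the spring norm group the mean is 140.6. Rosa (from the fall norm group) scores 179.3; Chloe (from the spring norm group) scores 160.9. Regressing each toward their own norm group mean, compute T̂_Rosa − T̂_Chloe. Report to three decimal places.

T̂_Rosa = 0.844(179.3) + 0.156(149.2) = 174.60440
T̂_Chloe = 0.844(160.9) + 0.156(140.6) = 157.73320
Difference = 174.60440 − 157.73320 = 16.87120

16.871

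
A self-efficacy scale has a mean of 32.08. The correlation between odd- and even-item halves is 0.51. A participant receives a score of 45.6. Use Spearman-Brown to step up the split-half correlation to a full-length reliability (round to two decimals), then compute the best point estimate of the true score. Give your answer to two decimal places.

Spearman-Brown: ρ = 2r/(1 + r) = 2(0.51)/(1 + 0.51) = 1.020/1.51 = 0.6755 → 0.68
T̂ = ρX + (1 − ρ)μ
  = 0.68 × 45.6 + 0.32 × 32.08
  = 31.008 + 10.2656
  = 41.274
  ≈ 41.27

41.27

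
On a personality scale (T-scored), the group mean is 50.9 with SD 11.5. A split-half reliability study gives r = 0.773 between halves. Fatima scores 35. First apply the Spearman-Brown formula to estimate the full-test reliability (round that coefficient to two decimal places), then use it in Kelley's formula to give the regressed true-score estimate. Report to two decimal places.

37.07

Spearman-Brown: ρ = 2r/(1 + r) = 2(0.773)/(1 + 0.773) = 1.5460/1.773 = 0.8720 → 0.87
T̂ = ρX + (1 − ρ)μ
  = 0.87 × 35 + 0.13 × 50.9
  = 30.45 + 6.617
  = 37.067
  ≈ 37.07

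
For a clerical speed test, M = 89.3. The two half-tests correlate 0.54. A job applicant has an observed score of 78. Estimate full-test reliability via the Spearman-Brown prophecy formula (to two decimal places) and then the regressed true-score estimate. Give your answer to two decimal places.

Spearman-Brown: ρ = 2r/(1 + r) = 2(0.54)/(1 + 0.54) = 1.080/1.54 = 0.7013 → 0.70
T̂ = 0.70(78) + 0.30(89.3) = 54.60 + 26.790 = 81.390 → 81.39

81.39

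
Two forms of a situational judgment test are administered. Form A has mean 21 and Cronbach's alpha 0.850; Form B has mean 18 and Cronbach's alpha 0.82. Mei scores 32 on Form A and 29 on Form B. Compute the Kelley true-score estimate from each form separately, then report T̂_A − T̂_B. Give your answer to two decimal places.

3.33

T̂_A = 0.850(32) + 0.150(21) = 30.3500
T̂_B = 0.82(29) + 0.18(18) = 27.0200
T̂_A − T̂_B = 3.3300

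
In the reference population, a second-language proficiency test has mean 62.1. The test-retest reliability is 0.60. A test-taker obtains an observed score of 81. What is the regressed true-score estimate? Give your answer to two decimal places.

73.44

T̂ = ρX + (1 − ρ)μ
  = 0.60 × 81 + 0.40 × 62.1
  = 48.60 + 24.840
  = 73.440
  ≈ 73.44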